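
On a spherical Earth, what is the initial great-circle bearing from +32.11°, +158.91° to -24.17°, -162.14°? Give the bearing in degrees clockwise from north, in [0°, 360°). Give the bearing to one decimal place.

141.6°

Δλ = -162.14 − 158.91 = -321.05°; wrapped into (−180°, 180°]: 38.95°.
θ = atan2( sin Δλ · cos φ₂ , cos φ₁ · sin φ₂ − sin φ₁ · cos φ₂ · cos Δλ )
  = atan2(0.57353, -0.72395) = 141.613° → normalised to [0°, 360°): 141.613°.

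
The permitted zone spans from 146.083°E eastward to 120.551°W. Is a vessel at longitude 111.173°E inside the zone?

No

Band width going east from +146.083° to -120.551°: ((-120.551 − 146.083) mod 360) = 93.366°.
Offset of +111.173° east of the west edge: ((111.173 − 146.083) mod 360) = 325.090°.
325.090° > 93.366° ⇒ outside.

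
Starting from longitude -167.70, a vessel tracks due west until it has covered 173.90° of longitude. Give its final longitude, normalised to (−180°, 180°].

Start at -167.70°; shift −173.90° → -341.60°.
-341.60° lies outside (−180°, 180°]; add 360° → +18.40°.

+18.40°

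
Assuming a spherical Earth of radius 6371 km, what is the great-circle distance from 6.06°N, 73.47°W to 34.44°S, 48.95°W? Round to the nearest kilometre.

5187 km

Δλ = -48.95 − -73.47 = 24.52°.
Δφ = -34.44 − 6.06 = -40.50°.
a = sin²(Δφ/2) + cos φ₁ · cos φ₂ · sin²(Δλ/2) = 0.156777.
c = 2·atan2(√a, √(1−a)) = 0.81421 rad → d = 6371·c ≈ 5187.31 km.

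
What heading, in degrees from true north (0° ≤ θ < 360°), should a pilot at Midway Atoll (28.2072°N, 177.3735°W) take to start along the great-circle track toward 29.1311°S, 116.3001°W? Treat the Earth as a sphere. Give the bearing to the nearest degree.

129°

Δλ = -116.3001 − -177.3735 = 61.0734°.
θ = atan2( sin Δλ · cos φ₂ , cos φ₁ · sin φ₂ − sin φ₁ · cos φ₂ · cos Δλ )
  = atan2(0.76453, -0.62870) = 129.432° → normalised to [0°, 360°): 129.432°.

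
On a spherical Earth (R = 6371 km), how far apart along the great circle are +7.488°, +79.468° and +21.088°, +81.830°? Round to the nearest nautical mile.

828 nmi

Δλ = 81.830 − 79.468 = 2.362°.
Δφ = 21.088 − 7.488 = 13.600°.
a = sin²(Δφ/2) + cos φ₁ · cos φ₂ · sin²(Δλ/2) = 0.014412.
c = 2·atan2(√a, √(1−a)) = 0.24068 rad → d = 6371·c ≈ 1533.40 km ≈ 827.97 nmi.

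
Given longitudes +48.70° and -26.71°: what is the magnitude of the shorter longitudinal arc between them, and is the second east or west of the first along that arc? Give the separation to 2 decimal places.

Raw difference: -26.71 − 48.70 = -75.41°.
Normalise into (−180°, 180°]: -75.41° stays -75.41°.
Negative ⇒ the second point lies to the west; separation 75.41°.

75.41° west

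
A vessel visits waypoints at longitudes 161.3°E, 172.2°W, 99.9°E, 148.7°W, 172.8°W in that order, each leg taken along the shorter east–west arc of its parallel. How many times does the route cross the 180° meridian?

3

Leg 1: +161.3° → -172.2°, shortest Δλ = 26.5° (east) — crosses 180°.
Leg 2: -172.2° → +99.9°, shortest Δλ = -87.9° (west) — crosses 180°.
Leg 3: +99.9° → -148.7°, shortest Δλ = 111.4° (east) — crosses 180°.
Leg 4: -148.7° → -172.8°, shortest Δλ = -24.1° (west) — does not cross 180°.
Total crossings: 3.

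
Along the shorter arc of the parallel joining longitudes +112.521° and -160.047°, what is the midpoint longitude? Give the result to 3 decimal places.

Signed shortest Δλ from +112.521° to -160.047° is +87.432°.
Midpoint longitude = +112.521° + (+87.432°)/2 = +112.521° + 43.716° = +156.237°.
(The naïve average (+112.521 + -160.047)/2 = -23.763° is on the wrong side of the globe.)

+156.237°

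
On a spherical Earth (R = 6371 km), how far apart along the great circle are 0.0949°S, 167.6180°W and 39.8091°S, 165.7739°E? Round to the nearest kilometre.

5175 km

Δλ = 165.7739 − -167.6180 = 333.3919°; wrapped into (−180°, 180°]: -26.6081°.
Δφ = -39.8091 − -0.0949 = -39.7142°.
a = sin²(Δφ/2) + cos φ₁ · cos φ₂ · sin²(Δλ/2) = 0.156058.
c = 2·atan2(√a, √(1−a)) = 0.81223 rad → d = 6371·c ≈ 5174.70 km.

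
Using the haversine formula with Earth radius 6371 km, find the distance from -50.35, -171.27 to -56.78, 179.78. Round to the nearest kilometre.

Δλ = 179.78 − -171.27 = 351.05°; wrapped into (−180°, 180°]: -8.95°.
Δφ = -56.78 − -50.35 = -6.43°.
a = sin²(Δφ/2) + cos φ₁ · cos φ₂ · sin²(Δλ/2) = 0.005273.
c = 2·atan2(√a, √(1−a)) = 0.14537 rad → d = 6371·c ≈ 926.12 km.

926 km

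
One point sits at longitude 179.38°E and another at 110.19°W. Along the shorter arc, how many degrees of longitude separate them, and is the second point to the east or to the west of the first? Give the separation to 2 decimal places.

Raw difference: -110.19 − 179.38 = -289.57°.
Normalise into (−180°, 180°]: -289.57° + 360° = 70.43°.
Positive ⇒ the second point lies to the east; separation 70.43°.

70.43° east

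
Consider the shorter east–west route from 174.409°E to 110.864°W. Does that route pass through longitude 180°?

Yes

Naïve |-110.864 − 174.409| = 285.273° > 180°, so the shorter arc goes the other way round — across 180°.
Signed shortest Δλ = ((-110.864 − 174.409 + 180) mod 360) − 180 = 74.727°.
Going east by 74.727° from +174.409° passes through 180° before reaching -110.864°.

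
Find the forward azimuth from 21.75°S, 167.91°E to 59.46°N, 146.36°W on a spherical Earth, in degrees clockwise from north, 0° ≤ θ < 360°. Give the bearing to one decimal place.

Δλ = -146.36 − 167.91 = -314.27°; wrapped into (−180°, 180°]: 45.73°.
θ = atan2( sin Δλ · cos φ₂ , cos φ₁ · sin φ₂ − sin φ₁ · cos φ₂ · cos Δλ )
  = atan2(0.36386, 0.93140) = 21.338° → normalised to [0°, 360°): 21.338°.

21.3°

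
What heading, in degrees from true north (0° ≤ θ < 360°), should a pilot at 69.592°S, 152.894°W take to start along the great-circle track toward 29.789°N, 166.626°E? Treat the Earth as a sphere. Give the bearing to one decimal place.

324.6°

Δλ = 166.626 − -152.894 = 319.520°; wrapped into (−180°, 180°]: -40.480°.
θ = atan2( sin Δλ · cos φ₂ , cos φ₁ · sin φ₂ − sin φ₁ · cos φ₂ · cos Δλ )
  = atan2(-0.56340, 0.79193) = -35.429° → normalised to [0°, 360°): 324.571°.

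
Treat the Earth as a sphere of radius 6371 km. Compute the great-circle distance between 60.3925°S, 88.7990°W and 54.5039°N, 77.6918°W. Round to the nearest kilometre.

Δλ = -77.6918 − -88.7990 = 11.1072°.
Δφ = 54.5039 − -60.3925 = 114.8964°.
a = sin²(Δφ/2) + cos φ₁ · cos φ₂ · sin²(Δλ/2) = 0.713176.
c = 2·atan2(√a, √(1−a)) = 2.01125 rad → d = 6371·c ≈ 12813.69 km.

12814 km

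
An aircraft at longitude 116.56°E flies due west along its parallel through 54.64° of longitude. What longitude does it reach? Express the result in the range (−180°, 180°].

61.92°E

Start at +116.56°; shift −54.64° → +61.92°.
+61.92° already lies in (−180°, 180°].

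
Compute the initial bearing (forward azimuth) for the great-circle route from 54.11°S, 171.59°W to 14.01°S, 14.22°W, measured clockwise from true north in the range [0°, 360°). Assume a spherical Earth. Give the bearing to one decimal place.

Δλ = -14.22 − -171.59 = 157.37°.
θ = atan2( sin Δλ · cos φ₂ , cos φ₁ · sin φ₂ − sin φ₁ · cos φ₂ · cos Δλ )
  = atan2(0.37333, -0.86745) = 156.714° → normalised to [0°, 360°): 156.714°.

156.7°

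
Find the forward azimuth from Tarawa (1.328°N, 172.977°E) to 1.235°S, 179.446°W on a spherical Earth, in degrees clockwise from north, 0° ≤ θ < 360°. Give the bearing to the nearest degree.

Δλ = -179.446 − 172.977 = -352.423°; wrapped into (−180°, 180°]: 7.577°.
θ = atan2( sin Δλ · cos φ₂ , cos φ₁ · sin φ₂ − sin φ₁ · cos φ₂ · cos Δλ )
  = atan2(0.13183, -0.04452) = 108.659° → normalised to [0°, 360°): 108.659°.

109°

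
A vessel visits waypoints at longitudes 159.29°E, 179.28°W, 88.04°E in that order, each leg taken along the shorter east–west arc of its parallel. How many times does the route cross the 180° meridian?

2

Leg 1: +159.29° → -179.28°, shortest Δλ = 21.43° (east) — crosses 180°.
Leg 2: -179.28° → +88.04°, shortest Δλ = -92.68° (west) — crosses 180°.
Total crossings: 2.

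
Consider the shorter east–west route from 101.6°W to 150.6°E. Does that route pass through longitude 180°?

Naïve |150.6 − -101.6| = 252.2° > 180°, so the shorter arc goes the other way round — across 180°.
Signed shortest Δλ = ((150.6 − -101.6 + 180) mod 360) − 180 = -107.8°.
Going west by 107.8° from -101.6° passes through 180° before reaching +150.6°.

Yes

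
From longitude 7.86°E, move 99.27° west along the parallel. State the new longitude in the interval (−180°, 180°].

Start at +7.86°; shift −99.27° → -91.41°.
-91.41° already lies in (−180°, 180°].

91.41°W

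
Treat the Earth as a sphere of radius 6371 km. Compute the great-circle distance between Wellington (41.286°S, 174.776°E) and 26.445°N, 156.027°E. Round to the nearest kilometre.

Δλ = 156.027 − 174.776 = -18.749°.
Δφ = 26.445 − -41.286 = 67.731°.
a = sin²(Δφ/2) + cos φ₁ · cos φ₂ · sin²(Δλ/2) = 0.328373.
c = 2·atan2(√a, √(1−a)) = 1.22042 rad → d = 6371·c ≈ 7775.28 km.

7775 km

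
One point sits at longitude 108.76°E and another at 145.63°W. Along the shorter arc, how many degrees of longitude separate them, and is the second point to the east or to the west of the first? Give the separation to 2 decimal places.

105.61° east

Raw difference: -145.63 − 108.76 = -254.39°.
Normalise into (−180°, 180°]: -254.39° + 360° = 105.61°.
Positive ⇒ the second point lies to the east; separation 105.61°.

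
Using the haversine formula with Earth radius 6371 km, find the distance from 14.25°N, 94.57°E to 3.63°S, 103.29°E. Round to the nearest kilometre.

2208 km

Δλ = 103.29 − 94.57 = 8.72°.
Δφ = -3.63 − 14.25 = -17.88°.
a = sin²(Δφ/2) + cos φ₁ · cos φ₂ · sin²(Δλ/2) = 0.029740.
c = 2·atan2(√a, √(1−a)) = 0.34664 rad → d = 6371·c ≈ 2208.42 km.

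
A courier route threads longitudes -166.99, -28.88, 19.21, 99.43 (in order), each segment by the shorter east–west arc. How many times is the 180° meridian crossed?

Leg 1: -166.99° → -28.88°, shortest Δλ = 138.11° (east) — does not cross 180°.
Leg 2: -28.88° → +19.21°, shortest Δλ = 48.09° (east) — does not cross 180°.
Leg 3: +19.21° → +99.43°, shortest Δλ = 80.22° (east) — does not cross 180°.
Total crossings: 0.

0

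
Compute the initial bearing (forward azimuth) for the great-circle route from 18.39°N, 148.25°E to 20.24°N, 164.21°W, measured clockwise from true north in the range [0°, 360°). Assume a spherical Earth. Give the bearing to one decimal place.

79.5°

Δλ = -164.21 − 148.25 = -312.46°; wrapped into (−180°, 180°]: 47.54°.
θ = atan2( sin Δλ · cos φ₂ , cos φ₁ · sin φ₂ − sin φ₁ · cos φ₂ · cos Δλ )
  = atan2(0.69219, 0.12846) = 79.486° → normalised to [0°, 360°): 79.486°.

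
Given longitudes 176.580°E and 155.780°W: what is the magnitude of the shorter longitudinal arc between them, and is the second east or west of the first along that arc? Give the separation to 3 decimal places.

27.640° east

Raw difference: -155.780 − 176.580 = -332.36°.
Normalise into (−180°, 180°]: -332.36° + 360° = 27.64°.
Positive ⇒ the second point lies to the east; separation 27.640°.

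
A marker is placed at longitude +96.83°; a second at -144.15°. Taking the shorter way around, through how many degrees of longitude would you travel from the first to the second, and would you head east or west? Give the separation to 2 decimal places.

119.02° east

Raw difference: -144.15 − 96.83 = -240.98°.
Normalise into (−180°, 180°]: -240.98° + 360° = 119.02°.
Positive ⇒ the second point lies to the east; separation 119.02°.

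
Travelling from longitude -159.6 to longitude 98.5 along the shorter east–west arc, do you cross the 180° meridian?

Naïve |98.5 − -159.6| = 258.1° > 180°, so the shorter arc goes the other way round — across 180°.
Signed shortest Δλ = ((98.5 − -159.6 + 180) mod 360) − 180 = -101.9°.
Going west by 101.9° from -159.6° passes through 180° before reaching +98.5°.

Yes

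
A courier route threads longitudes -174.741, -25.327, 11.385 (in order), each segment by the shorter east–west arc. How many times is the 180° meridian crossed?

0

Leg 1: -174.741° → -25.327°, shortest Δλ = 149.414° (east) — does not cross 180°.
Leg 2: -25.327° → +11.385°, shortest Δλ = 36.712° (east) — does not cross 180°.
Total crossings: 0.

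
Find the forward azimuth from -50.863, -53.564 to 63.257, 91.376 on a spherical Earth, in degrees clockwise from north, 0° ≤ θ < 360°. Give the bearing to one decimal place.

Δλ = 91.376 − -53.564 = 144.940°.
θ = atan2( sin Δλ · cos φ₂ , cos φ₁ · sin φ₂ − sin φ₁ · cos φ₂ · cos Δλ )
  = atan2(0.25849, 0.27796) = 42.921° → normalised to [0°, 360°): 42.921°.

42.9°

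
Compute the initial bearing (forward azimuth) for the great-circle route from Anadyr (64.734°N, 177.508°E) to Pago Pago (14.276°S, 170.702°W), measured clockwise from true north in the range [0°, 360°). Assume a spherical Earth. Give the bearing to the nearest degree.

Δλ = -170.702 − 177.508 = -348.210°; wrapped into (−180°, 180°]: 11.790°.
θ = atan2( sin Δλ · cos φ₂ , cos φ₁ · sin φ₂ − sin φ₁ · cos φ₂ · cos Δλ )
  = atan2(0.19802, -0.96317) = 168.383° → normalised to [0°, 360°): 168.383°.

168°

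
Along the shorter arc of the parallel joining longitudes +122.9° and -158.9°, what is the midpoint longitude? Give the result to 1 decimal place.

+162.0°

Signed shortest Δλ from +122.9° to -158.9° is +78.2°.
Midpoint longitude = +122.9° + (+78.2°)/2 = +122.9° + 39.1° = +162.0°.
(The naïve average (+122.9 + -158.9)/2 = -18.0° is on the wrong side of the globe.)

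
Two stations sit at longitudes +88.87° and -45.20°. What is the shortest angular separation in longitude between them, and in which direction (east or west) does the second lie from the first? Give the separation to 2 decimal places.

Raw difference: -45.20 − 88.87 = -134.07°.
Normalise into (−180°, 180°]: -134.07° stays -134.07°.
Negative ⇒ the second point lies to the west; separation 134.07°.

134.07° west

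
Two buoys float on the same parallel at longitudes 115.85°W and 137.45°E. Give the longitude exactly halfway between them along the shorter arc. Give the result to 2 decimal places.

Signed shortest Δλ from -115.85° to +137.45° is -106.70°.
Midpoint longitude = -115.85° + (-106.70°)/2 = -115.85° − 53.35° = -169.20°.
(The naïve average (-115.85 + +137.45)/2 = 10.8° is on the wrong side of the globe.)

169.20°W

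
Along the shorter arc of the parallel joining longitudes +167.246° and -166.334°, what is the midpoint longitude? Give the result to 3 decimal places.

Signed shortest Δλ from +167.246° to -166.334° is +26.420°.
Midpoint longitude = +167.246° + (+26.420°)/2 = +167.246° + 13.210° = +180.456°.
Normalise into (−180°, 180°]: -179.544°.
(The naïve average (+167.246 + -166.334)/2 = 0.456° is on the wrong side of the globe.)

-179.544°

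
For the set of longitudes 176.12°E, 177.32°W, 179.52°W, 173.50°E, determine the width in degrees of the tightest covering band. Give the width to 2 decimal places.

9.18°

Sort the longitudes: -179.52°, -177.32°, +173.50°, +176.12°.
Eastward gaps between consecutive values (wrapping around): 2.20°, 350.82°, 2.62°, 4.36°.
Largest gap = 350.82° ⇒ minimal covering band is its complement: 360° − 350.82° = 9.18°.
Band runs from +173.50° eastward to -177.32°, crossing the antimeridian.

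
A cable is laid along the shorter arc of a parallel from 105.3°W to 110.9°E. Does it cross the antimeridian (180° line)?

Yes

Naïve |110.9 − -105.3| = 216.2° > 180°, so the shorter arc goes the other way round — across 180°.
Signed shortest Δλ = ((110.9 − -105.3 + 180) mod 360) − 180 = -143.8°.
Going west by 143.8° from -105.3° passes through 180° before reaching +110.9°.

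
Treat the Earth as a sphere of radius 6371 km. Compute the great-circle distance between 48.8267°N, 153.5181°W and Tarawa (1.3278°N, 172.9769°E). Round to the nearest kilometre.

Δλ = 172.9769 − -153.5181 = 326.4950°; wrapped into (−180°, 180°]: -33.5050°.
Δφ = 1.3278 − 48.8267 = -47.4989°.
a = sin²(Δφ/2) + cos φ₁ · cos φ₂ · sin²(Δλ/2) = 0.216879.
c = 2·atan2(√a, √(1−a)) = 0.96886 rad → d = 6371·c ≈ 6172.58 km.

6173 km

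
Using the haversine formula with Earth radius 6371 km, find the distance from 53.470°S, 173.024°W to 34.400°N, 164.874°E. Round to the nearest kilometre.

10001 km

Δλ = 164.874 − -173.024 = 337.898°; wrapped into (−180°, 180°]: -22.102°.
Δφ = 34.400 − -53.470 = 87.870°.
a = sin²(Δφ/2) + cos φ₁ · cos φ₂ · sin²(Δλ/2) = 0.499462.
c = 2·atan2(√a, √(1−a)) = 1.56972 rad → d = 6371·c ≈ 10000.69 km.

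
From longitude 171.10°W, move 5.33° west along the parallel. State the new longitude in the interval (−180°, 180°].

176.43°W

Start at -171.10°; shift −5.33° → -176.43°.
-176.43° already lies in (−180°, 180°].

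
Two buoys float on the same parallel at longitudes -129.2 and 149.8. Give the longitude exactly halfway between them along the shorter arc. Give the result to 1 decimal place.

-169.7°

Signed shortest Δλ from -129.2° to +149.8° is -81.0°.
Midpoint longitude = -129.2° + (-81.0°)/2 = -129.2° − 40.5° = -169.7°.
(The naïve average (-129.2 + +149.8)/2 = 10.3° is on the wrong side of the globe.)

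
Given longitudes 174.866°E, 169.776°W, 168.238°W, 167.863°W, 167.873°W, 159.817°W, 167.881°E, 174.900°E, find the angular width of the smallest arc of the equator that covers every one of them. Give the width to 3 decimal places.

32.302°

Sort the longitudes: -169.776°, -168.238°, -167.873°, -167.863°, -159.817°, +167.881°, +174.866°, +174.900°.
Eastward gaps between consecutive values (wrapping around): 1.538°, 0.365°, 0.010°, 8.046°, 327.698°, 6.985°, 0.034°, 15.324°.
Largest gap = 327.698° ⇒ minimal covering band is its complement: 360° − 327.698° = 32.302°.
Band runs from +167.881° eastward to -159.817°, crossing the antimeridian.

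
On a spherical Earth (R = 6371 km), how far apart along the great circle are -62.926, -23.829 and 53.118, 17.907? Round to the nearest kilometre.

13405 km

Δλ = 17.907 − -23.829 = 41.736°.
Δφ = 53.118 − -62.926 = 116.044°.
a = sin²(Δφ/2) + cos φ₁ · cos φ₂ · sin²(Δλ/2) = 0.754192.
c = 2·atan2(√a, √(1−a)) = 2.10410 rad → d = 6371·c ≈ 13405.24 km.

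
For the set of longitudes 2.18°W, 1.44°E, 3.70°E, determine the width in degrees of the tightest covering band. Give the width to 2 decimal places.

5.88°

Sort the longitudes: -2.18°, +1.44°, +3.70°.
Eastward gaps between consecutive values (wrapping around): 3.62°, 2.26°, 354.12°.
Largest gap = 354.12° ⇒ minimal covering band is its complement: 360° − 354.12° = 5.88°.
Band runs from -2.18° eastward to +3.70°.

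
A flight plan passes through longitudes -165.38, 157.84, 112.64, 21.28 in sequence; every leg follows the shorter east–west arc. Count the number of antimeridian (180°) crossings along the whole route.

Leg 1: -165.38° → +157.84°, shortest Δλ = -36.78° (west) — crosses 180°.
Leg 2: +157.84° → +112.64°, shortest Δλ = -45.2° (west) — does not cross 180°.
Leg 3: +112.64° → +21.28°, shortest Δλ = -91.36° (west) — does not cross 180°.
Total crossings: 1.

1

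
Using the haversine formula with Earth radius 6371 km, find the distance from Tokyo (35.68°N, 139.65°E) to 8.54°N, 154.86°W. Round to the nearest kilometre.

7247 km

Δλ = -154.86 − 139.65 = -294.51°; wrapped into (−180°, 180°]: 65.49°.
Δφ = 8.54 − 35.68 = -27.14°.
a = sin²(Δφ/2) + cos φ₁ · cos φ₂ · sin²(Δλ/2) = 0.290072.
c = 2·atan2(√a, √(1−a)) = 1.13751 rad → d = 6371·c ≈ 7247.07 km.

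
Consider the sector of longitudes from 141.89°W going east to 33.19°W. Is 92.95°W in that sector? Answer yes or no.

Yes

Band width going east from -141.89° to -33.19°: ((-33.19 − -141.89) mod 360) = 108.70°.
Offset of -92.95° east of the west edge: ((-92.95 − -141.89) mod 360) = 48.94°.
48.94° ≤ 108.70° ⇒ inside.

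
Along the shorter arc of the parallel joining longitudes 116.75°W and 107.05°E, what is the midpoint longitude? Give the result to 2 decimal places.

175.15°E

Signed shortest Δλ from -116.75° to +107.05° is -136.20°.
Midpoint longitude = -116.75° + (-136.20°)/2 = -116.75° − 68.10° = -184.85°.
Normalise into (−180°, 180°]: +175.15°.
(The naïve average (-116.75 + +107.05)/2 = -4.85° is on the wrong side of the globe.)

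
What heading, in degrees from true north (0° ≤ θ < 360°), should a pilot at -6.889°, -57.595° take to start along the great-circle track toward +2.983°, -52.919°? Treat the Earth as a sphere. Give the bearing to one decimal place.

Δλ = -52.919 − -57.595 = 4.676°.
θ = atan2( sin Δλ · cos φ₂ , cos φ₁ · sin φ₂ − sin φ₁ · cos φ₂ · cos Δλ )
  = atan2(0.08141, 0.17105) = 25.452° → normalised to [0°, 360°): 25.452°.

25.5°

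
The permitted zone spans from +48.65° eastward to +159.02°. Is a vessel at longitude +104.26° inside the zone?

Yes

Band width going east from +48.65° to +159.02°: ((159.02 − 48.65) mod 360) = 110.37°.
Offset of +104.26° east of the west edge: ((104.26 − 48.65) mod 360) = 55.61°.
55.61° ≤ 110.37° ⇒ inside.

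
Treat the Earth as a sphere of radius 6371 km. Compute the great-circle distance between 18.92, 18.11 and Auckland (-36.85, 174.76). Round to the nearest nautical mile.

9174 nmi

Δλ = 174.76 − 18.11 = 156.65°.
Δφ = -36.85 − 18.92 = -55.77°.
a = sin²(Δφ/2) + cos φ₁ · cos φ₂ · sin²(Δλ/2) = 0.944719.
c = 2·atan2(√a, √(1−a)) = 2.66691 rad → d = 6371·c ≈ 16990.88 km ≈ 9174.34 nmi.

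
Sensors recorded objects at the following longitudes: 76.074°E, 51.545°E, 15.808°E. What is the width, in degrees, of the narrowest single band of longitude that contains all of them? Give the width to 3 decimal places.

Sort the longitudes: +15.808°, +51.545°, +76.074°.
Eastward gaps between consecutive values (wrapping around): 35.737°, 24.529°, 299.734°.
Largest gap = 299.734° ⇒ minimal covering band is its complement: 360° − 299.734° = 60.266°.
Band runs from +15.808° eastward to +76.074°.

60.266°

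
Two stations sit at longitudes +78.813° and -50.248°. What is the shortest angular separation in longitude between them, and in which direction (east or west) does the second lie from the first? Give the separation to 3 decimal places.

129.061° west

Raw difference: -50.248 − 78.813 = -129.061°.
Normalise into (−180°, 180°]: -129.061° stays -129.061°.
Negative ⇒ the second point lies to the west; separation 129.061°.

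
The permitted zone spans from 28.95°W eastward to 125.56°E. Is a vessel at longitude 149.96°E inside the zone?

Band width going east from -28.95° to +125.56°: ((125.56 − -28.95) mod 360) = 154.51°.
Offset of +149.96° east of the west edge: ((149.96 − -28.95) mod 360) = 178.91°.
178.91° > 154.51° ⇒ outside.

No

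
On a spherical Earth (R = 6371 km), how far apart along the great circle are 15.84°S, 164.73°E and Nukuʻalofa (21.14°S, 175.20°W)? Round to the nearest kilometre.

Δλ = -175.20 − 164.73 = -339.93°; wrapped into (−180°, 180°]: 20.07°.
Δφ = -21.14 − -15.84 = -5.30°.
a = sin²(Δφ/2) + cos φ₁ · cos φ₂ · sin²(Δλ/2) = 0.029382.
c = 2·atan2(√a, √(1−a)) = 0.34452 rad → d = 6371·c ≈ 2194.96 km.

2195 km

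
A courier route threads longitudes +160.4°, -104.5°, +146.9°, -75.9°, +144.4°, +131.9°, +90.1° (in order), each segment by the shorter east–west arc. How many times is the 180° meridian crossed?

4

Leg 1: +160.4° → -104.5°, shortest Δλ = 95.1° (east) — crosses 180°.
Leg 2: -104.5° → +146.9°, shortest Δλ = -108.6° (west) — crosses 180°.
Leg 3: +146.9° → -75.9°, shortest Δλ = 137.2° (east) — crosses 180°.
Leg 4: -75.9° → +144.4°, shortest Δλ = -139.7° (west) — crosses 180°.
Leg 5: +144.4° → +131.9°, shortest Δλ = -12.5° (west) — does not cross 180°.
Leg 6: +131.9° → +90.1°, shortest Δλ = -41.8° (west) — does not cross 180°.
Total crossings: 4.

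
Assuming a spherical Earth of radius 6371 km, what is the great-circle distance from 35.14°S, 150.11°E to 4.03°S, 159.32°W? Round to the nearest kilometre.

6232 km

Δλ = -159.32 − 150.11 = -309.43°; wrapped into (−180°, 180°]: 50.57°.
Δφ = -4.03 − -35.14 = 31.11°.
a = sin²(Δφ/2) + cos φ₁ · cos φ₂ · sin²(Δλ/2) = 0.220726.
c = 2·atan2(√a, √(1−a)) = 0.97816 rad → d = 6371·c ≈ 6231.88 km.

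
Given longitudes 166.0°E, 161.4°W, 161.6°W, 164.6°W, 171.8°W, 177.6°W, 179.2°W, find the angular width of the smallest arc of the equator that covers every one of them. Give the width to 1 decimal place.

Sort the longitudes: -179.2°, -177.6°, -171.8°, -164.6°, -161.6°, -161.4°, +166.0°.
Eastward gaps between consecutive values (wrapping around): 1.6°, 5.8°, 7.2°, 3.0°, 0.2°, 327.4°, 14.8°.
Largest gap = 327.4° ⇒ minimal covering band is its complement: 360° − 327.4° = 32.6°.
Band runs from +166.0° eastward to -161.4°, crossing the antimeridian.

32.6°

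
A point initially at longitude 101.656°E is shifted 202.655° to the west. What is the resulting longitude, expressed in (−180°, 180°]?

100.999°W

Start at +101.656°; shift −202.655° → -100.999°.
-100.999° already lies in (−180°, 180°].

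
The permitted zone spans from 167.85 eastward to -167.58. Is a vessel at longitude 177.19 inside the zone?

Yes

Band width going east from +167.85° to -167.58°: ((-167.58 − 167.85) mod 360) = 24.57°.
Offset of +177.19° east of the west edge: ((177.19 − 167.85) mod 360) = 9.34°.
9.34° ≤ 24.57° ⇒ inside.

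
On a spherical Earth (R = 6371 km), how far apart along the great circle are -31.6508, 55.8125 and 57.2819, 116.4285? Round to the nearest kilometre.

11393 km

Δλ = 116.4285 − 55.8125 = 60.6160°.
Δφ = 57.2819 − -31.6508 = 88.9327°.
a = sin²(Δφ/2) + cos φ₁ · cos φ₂ · sin²(Δλ/2) = 0.607863.
c = 2·atan2(√a, √(1−a)) = 1.78823 rad → d = 6371·c ≈ 11392.83 km.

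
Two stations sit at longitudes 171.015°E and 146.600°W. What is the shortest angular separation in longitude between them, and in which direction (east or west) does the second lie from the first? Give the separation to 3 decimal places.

Raw difference: -146.600 − 171.015 = -317.615°.
Normalise into (−180°, 180°]: -317.615° + 360° = 42.385°.
Positive ⇒ the second point lies to the east; separation 42.385°.

42.385° east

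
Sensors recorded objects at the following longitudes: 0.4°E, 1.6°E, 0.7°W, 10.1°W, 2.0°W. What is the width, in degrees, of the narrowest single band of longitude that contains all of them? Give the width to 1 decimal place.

11.7°

Sort the longitudes: -10.1°, -2.0°, -0.7°, +0.4°, +1.6°.
Eastward gaps between consecutive values (wrapping around): 8.1°, 1.3°, 1.1°, 1.2°, 348.3°.
Largest gap = 348.3° ⇒ minimal covering band is its complement: 360° − 348.3° = 11.7°.
Band runs from -10.1° eastward to +1.6°.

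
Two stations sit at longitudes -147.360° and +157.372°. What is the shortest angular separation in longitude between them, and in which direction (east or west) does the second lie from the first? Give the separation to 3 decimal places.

Raw difference: 157.372 − -147.360 = 304.732°.
Normalise into (−180°, 180°]: 304.732° − 360° = -55.268°.
Negative ⇒ the second point lies to the west; separation 55.268°.

55.268° west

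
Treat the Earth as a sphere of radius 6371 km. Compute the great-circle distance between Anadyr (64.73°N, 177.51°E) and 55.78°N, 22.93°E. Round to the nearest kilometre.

Δλ = 22.93 − 177.51 = -154.58°.
Δφ = 55.78 − 64.73 = -8.95°.
a = sin²(Δφ/2) + cos φ₁ · cos φ₂ · sin²(Δλ/2) = 0.234535.
c = 2·atan2(√a, √(1−a)) = 1.01110 rad → d = 6371·c ≈ 6441.70 km.

6442 km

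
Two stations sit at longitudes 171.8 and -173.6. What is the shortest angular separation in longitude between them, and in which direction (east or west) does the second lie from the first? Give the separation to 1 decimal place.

Raw difference: -173.6 − 171.8 = -345.4°.
Normalise into (−180°, 180°]: -345.4° + 360° = 14.6°.
Positive ⇒ the second point lies to the east; separation 14.6°.

14.6° east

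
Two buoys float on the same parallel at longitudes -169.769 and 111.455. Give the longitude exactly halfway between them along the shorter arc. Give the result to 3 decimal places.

Signed shortest Δλ from -169.769° to +111.455° is -78.776°.
Midpoint longitude = -169.769° + (-78.776°)/2 = -169.769° − 39.388° = -209.157°.
Normalise into (−180°, 180°]: +150.843°.
(The naïve average (-169.769 + +111.455)/2 = -29.157° is on the wrong side of the globe.)

+150.843°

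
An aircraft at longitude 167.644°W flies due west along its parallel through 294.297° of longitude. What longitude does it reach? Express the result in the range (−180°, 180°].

Start at -167.644°; shift −294.297° → -461.941°.
-461.941° lies outside (−180°, 180°]; add 360° → -101.941°.

101.941°W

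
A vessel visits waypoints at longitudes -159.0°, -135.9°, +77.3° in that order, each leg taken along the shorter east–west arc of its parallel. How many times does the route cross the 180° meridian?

Leg 1: -159.0° → -135.9°, shortest Δλ = 23.1° (east) — does not cross 180°.
Leg 2: -135.9° → +77.3°, shortest Δλ = -146.8° (west) — crosses 180°.
Total crossings: 1.

1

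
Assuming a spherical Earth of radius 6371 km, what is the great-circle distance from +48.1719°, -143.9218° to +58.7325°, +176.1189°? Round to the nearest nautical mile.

Δλ = 176.1189 − -143.9218 = 320.0407°; wrapped into (−180°, 180°]: -39.9593°.
Δφ = 58.7325 − 48.1719 = 10.5606°.
a = sin²(Δφ/2) + cos φ₁ · cos φ₂ · sin²(Δλ/2) = 0.048881.
c = 2·atan2(√a, √(1−a)) = 0.44587 rad → d = 6371·c ≈ 2840.61 km ≈ 1533.81 nmi.

1534 nmi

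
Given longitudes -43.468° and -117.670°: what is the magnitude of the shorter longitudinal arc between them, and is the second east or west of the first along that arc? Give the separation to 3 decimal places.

74.202° west

Raw difference: -117.670 − -43.468 = -74.202°.
Normalise into (−180°, 180°]: -74.202° stays -74.202°.
Negative ⇒ the second point lies to the west; separation 74.202°.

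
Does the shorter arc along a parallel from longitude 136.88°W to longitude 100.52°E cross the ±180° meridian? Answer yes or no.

Naïve |100.52 − -136.88| = 237.4° > 180°, so the shorter arc goes the other way round — across 180°.
Signed shortest Δλ = ((100.52 − -136.88 + 180) mod 360) − 180 = -122.6°.
Going west by 122.6° from -136.88° passes through 180° before reaching +100.52°.

Yes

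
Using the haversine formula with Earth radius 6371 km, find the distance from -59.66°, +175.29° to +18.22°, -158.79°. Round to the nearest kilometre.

8973 km

Δλ = -158.79 − 175.29 = -334.08°; wrapped into (−180°, 180°]: 25.92°.
Δφ = 18.22 − -59.66 = 77.88°.
a = sin²(Δφ/2) + cos φ₁ · cos φ₂ · sin²(Δλ/2) = 0.419153.
c = 2·atan2(√a, √(1−a)) = 1.40839 rad → d = 6371·c ≈ 8972.85 km.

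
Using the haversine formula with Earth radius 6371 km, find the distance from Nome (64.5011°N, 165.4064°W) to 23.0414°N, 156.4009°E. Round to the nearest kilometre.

Δλ = 156.4009 − -165.4064 = 321.8073°; wrapped into (−180°, 180°]: -38.1927°.
Δφ = 23.0414 − 64.5011 = -41.4597°.
a = sin²(Δφ/2) + cos φ₁ · cos φ₂ · sin²(Δλ/2) = 0.167690.
c = 2·atan2(√a, √(1−a)) = 0.84381 rad → d = 6371·c ≈ 5375.92 km.

5376 km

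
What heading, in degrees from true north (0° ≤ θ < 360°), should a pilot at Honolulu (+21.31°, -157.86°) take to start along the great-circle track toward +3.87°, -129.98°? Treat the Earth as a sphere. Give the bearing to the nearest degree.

119°

Δλ = -129.98 − -157.86 = 27.88°.
θ = atan2( sin Δλ · cos φ₂ , cos φ₁ · sin φ₂ − sin φ₁ · cos φ₂ · cos Δλ )
  = atan2(0.46656, -0.25762) = 118.906° → normalised to [0°, 360°): 118.906°.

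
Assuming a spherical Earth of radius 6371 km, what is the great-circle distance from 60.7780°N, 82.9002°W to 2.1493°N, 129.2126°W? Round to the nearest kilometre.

7595 km

Δλ = -129.2126 − -82.9002 = -46.3124°.
Δφ = 2.1493 − 60.7780 = -58.6287°.
a = sin²(Δφ/2) + cos φ₁ · cos φ₂ · sin²(Δλ/2) = 0.315149.
c = 2·atan2(√a, √(1−a)) = 1.19211 rad → d = 6371·c ≈ 7594.92 km.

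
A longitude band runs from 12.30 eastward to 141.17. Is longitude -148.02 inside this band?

No

Band width going east from +12.30° to +141.17°: ((141.17 − 12.30) mod 360) = 128.87°.
Offset of -148.02° east of the west edge: ((-148.02 − 12.30) mod 360) = 199.68°.
199.68° > 128.87° ⇒ outside.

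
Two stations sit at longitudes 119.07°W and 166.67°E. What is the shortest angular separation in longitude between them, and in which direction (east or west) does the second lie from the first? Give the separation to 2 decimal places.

Raw difference: 166.67 − -119.07 = 285.74°.
Normalise into (−180°, 180°]: 285.74° − 360° = -74.26°.
Negative ⇒ the second point lies to the west; separation 74.26°.

74.26° west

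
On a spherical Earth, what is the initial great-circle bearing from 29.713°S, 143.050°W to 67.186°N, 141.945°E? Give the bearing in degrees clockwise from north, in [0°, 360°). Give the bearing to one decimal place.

Δλ = 141.945 − -143.050 = 284.995°; wrapped into (−180°, 180°]: -75.005°.
θ = atan2( sin Δλ · cos φ₂ , cos φ₁ · sin φ₂ − sin φ₁ · cos φ₂ · cos Δλ )
  = atan2(-0.37454, 0.85030) = -23.772° → normalised to [0°, 360°): 336.228°.

336.2°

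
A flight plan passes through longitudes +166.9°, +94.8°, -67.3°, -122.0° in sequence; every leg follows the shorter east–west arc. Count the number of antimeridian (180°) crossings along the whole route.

Leg 1: +166.9° → +94.8°, shortest Δλ = -72.1° (west) — does not cross 180°.
Leg 2: +94.8° → -67.3°, shortest Δλ = -162.1° (west) — does not cross 180°.
Leg 3: -67.3° → -122.0°, shortest Δλ = -54.7° (west) — does not cross 180°.
Total crossings: 0.

0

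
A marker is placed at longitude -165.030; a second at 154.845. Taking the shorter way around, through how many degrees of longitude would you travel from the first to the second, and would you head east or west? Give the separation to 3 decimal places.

Raw difference: 154.845 − -165.030 = 319.875°.
Normalise into (−180°, 180°]: 319.875° − 360° = -40.125°.
Negative ⇒ the second point lies to the west; separation 40.125°.

40.125° west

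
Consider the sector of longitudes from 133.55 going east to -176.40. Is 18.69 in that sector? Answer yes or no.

No

Band width going east from +133.55° to -176.40°: ((-176.40 − 133.55) mod 360) = 50.05°.
Offset of +18.69° east of the west edge: ((18.69 − 133.55) mod 360) = 245.14°.
245.14° > 50.05° ⇒ outside.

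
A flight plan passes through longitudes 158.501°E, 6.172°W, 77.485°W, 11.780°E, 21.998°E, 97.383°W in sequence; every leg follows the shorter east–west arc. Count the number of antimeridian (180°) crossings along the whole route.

0

Leg 1: +158.501° → -6.172°, shortest Δλ = -164.673° (west) — does not cross 180°.
Leg 2: -6.172° → -77.485°, shortest Δλ = -71.313° (west) — does not cross 180°.
Leg 3: -77.485° → +11.780°, shortest Δλ = 89.265° (east) — does not cross 180°.
Leg 4: +11.780° → +21.998°, shortest Δλ = 10.218° (east) — does not cross 180°.
Leg 5: +21.998° → -97.383°, shortest Δλ = -119.381° (west) — does not cross 180°.
Total crossings: 0.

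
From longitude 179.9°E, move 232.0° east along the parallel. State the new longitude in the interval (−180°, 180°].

51.9°E

Start at +179.9°; shift +232.0° → +411.9°.
+411.9° lies outside (−180°, 180°]; subtract 360° → +51.9°.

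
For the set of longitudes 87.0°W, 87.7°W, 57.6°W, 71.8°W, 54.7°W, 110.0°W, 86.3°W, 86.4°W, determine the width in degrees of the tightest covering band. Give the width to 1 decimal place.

55.3°

Sort the longitudes: -110.0°, -87.7°, -87.0°, -86.4°, -86.3°, -71.8°, -57.6°, -54.7°.
Eastward gaps between consecutive values (wrapping around): 22.3°, 0.7°, 0.6°, 0.1°, 14.5°, 14.2°, 2.9°, 304.7°.
Largest gap = 304.7° ⇒ minimal covering band is its complement: 360° − 304.7° = 55.3°.
Band runs from -110.0° eastward to -54.7°.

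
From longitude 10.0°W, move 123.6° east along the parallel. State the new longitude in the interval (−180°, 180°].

Start at -10.0°; shift +123.6° → +113.6°.
+113.6° already lies in (−180°, 180°].

113.6°E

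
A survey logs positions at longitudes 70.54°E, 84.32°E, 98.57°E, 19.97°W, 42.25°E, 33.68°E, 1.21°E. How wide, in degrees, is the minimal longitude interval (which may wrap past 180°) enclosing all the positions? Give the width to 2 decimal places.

118.54°

Sort the longitudes: -19.97°, +1.21°, +33.68°, +42.25°, +70.54°, +84.32°, +98.57°.
Eastward gaps between consecutive values (wrapping around): 21.18°, 32.47°, 8.57°, 28.29°, 13.78°, 14.25°, 241.46°.
Largest gap = 241.46° ⇒ minimal covering band is its complement: 360° − 241.46° = 118.54°.
Band runs from -19.97° eastward to +98.57°.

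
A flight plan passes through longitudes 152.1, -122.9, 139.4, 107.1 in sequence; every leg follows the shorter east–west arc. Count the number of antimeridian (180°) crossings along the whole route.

Leg 1: +152.1° → -122.9°, shortest Δλ = 85.0° (east) — crosses 180°.
Leg 2: -122.9° → +139.4°, shortest Δλ = -97.7° (west) — crosses 180°.
Leg 3: +139.4° → +107.1°, shortest Δλ = -32.3° (west) — does not cross 180°.
Total crossings: 2.

2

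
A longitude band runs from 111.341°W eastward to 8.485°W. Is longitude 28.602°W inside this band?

Yes

Band width going east from -111.341° to -8.485°: ((-8.485 − -111.341) mod 360) = 102.856°.
Offset of -28.602° east of the west edge: ((-28.602 − -111.341) mod 360) = 82.739°.
82.739° ≤ 102.856° ⇒ inside.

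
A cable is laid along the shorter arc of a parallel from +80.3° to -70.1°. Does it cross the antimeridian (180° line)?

Signed shortest Δλ = ((-70.1 − 80.3 + 180) mod 360) − 180 = -150.4°.
Going west by 150.4° from +80.3° reaches -70.1° without touching 180°.

No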